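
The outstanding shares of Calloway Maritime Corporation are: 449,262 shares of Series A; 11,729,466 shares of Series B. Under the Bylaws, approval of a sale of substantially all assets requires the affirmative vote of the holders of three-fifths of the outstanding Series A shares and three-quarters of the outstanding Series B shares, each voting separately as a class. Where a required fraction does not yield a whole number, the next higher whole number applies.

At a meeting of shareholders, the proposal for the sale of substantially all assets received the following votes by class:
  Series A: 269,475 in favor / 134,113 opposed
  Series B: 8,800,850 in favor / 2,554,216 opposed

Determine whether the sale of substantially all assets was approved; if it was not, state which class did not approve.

Series A: 3/5 of 449262 = 269557.20, rounded up to 269558; 269,558 required, 269,475 in favor — not approved.
Series B: 3/4 of 11729466 = 8797099.50, rounded up to 8797100; 8,797,100 required, 8,800,850 in favor — approved.

Not approved — the Series A shares did not give the required vote.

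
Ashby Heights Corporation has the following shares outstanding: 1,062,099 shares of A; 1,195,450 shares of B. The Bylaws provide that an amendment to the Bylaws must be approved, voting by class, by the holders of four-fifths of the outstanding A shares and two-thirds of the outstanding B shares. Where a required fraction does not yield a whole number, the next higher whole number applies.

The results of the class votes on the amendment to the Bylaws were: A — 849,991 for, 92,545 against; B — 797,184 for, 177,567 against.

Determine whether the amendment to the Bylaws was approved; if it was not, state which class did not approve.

Approved — every class gave the required vote.

A: 4/5 of 1062099 = 849679.20, rounded up to 849680; 849,680 required, 849,991 in favor — approved.
B: 2/3 of 1195450 = 796966.67, rounded up to 796967; 796,967 required, 797,184 in favor — approved.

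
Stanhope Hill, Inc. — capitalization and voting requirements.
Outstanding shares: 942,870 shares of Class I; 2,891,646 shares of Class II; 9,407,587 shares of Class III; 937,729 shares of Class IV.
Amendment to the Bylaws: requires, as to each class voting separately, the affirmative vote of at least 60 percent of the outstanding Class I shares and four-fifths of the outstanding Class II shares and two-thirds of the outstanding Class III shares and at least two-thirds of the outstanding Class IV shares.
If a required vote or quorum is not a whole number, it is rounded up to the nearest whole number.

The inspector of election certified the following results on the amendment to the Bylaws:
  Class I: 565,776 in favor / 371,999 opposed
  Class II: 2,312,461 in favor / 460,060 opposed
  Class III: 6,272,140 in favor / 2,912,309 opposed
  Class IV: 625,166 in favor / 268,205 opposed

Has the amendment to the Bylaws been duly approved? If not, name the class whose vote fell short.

Class I: 3/5 of 942870 = 565722; 565,722 required, 565,776 in favor — approved.
Class II: 4/5 of 2891646 = 2313316.80, rounded up to 2313317; 2,313,317 required, 2,312,461 in favor — not approved.
Class III: 2/3 of 9407587 = 6271724.67, rounded up to 6271725; 6,271,725 required, 6,272,140 in favor — approved.
Class IV: 2/3 of 937729 = 625152.67, rounded up to 625153; 625,153 required, 625,166 in favor — approved.

Not approved — the Class II shares did not give the required vote.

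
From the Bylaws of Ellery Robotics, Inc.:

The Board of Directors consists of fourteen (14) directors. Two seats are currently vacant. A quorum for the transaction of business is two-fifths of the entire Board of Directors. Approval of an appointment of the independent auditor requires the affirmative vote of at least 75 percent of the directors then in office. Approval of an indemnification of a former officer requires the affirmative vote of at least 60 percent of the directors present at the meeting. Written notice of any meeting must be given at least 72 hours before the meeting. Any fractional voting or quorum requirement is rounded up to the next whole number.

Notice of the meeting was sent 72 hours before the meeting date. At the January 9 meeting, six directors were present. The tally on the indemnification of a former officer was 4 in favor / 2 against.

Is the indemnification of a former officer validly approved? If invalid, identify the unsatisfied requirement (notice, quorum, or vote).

Notice: 72 hours given; 72 required (72 ≥ 72). Satisfied.
Quorum: 6 present; quorum is 6. Satisfied.
Vote: the indemnification of a former officer requires three-fifths of the directors present (6). 3/5 of 6 = 3.60, rounded up to 4, so 4 affirmative votes are needed; 4 voted in favor. Satisfied.

Valid — all requirements satisfied.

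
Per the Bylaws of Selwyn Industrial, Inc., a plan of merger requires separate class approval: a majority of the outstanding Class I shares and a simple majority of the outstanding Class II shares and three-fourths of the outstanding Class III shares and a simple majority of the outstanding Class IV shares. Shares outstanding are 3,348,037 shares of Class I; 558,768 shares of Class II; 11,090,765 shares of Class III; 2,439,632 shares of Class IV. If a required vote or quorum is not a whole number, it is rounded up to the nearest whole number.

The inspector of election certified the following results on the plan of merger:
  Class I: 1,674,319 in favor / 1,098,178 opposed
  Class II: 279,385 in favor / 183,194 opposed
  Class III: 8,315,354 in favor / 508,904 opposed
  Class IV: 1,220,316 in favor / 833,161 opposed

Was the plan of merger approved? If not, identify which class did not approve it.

Not approved — the Class III shares did not give the required vote.

Class I: a majority of 3348037 is 1674019; 1,674,019 required, 1,674,319 in favor — approved.
Class II: a majority of 558768 is 279385; 279,385 required, 279,385 in favor — approved.
Class III: 3/4 of 11090765 = 8318073.75, rounded up to 8318074; 8,318,074 required, 8,315,354 in favor — not approved.
Class IV: a majority of 2439632 is 1219817; 1,219,817 required, 1,220,316 in favor — approved.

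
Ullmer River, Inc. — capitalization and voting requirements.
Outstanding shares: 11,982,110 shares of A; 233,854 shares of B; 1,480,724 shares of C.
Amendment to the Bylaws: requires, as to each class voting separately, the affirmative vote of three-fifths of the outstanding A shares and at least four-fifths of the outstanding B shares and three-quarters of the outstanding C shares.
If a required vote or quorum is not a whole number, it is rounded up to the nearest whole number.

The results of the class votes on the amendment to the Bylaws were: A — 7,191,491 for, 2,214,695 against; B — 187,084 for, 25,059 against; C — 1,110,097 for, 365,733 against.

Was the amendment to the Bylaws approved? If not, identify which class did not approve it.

Not approved — the C shares did not give the required vote.

A: 3/5 of 11982110 = 7189266; 7,189,266 required, 7,191,491 in favor — approved.
B: 4/5 of 233854 = 187083.20, rounded up to 187084; 187,084 required, 187,084 in favor — approved.
C: 3/4 of 1480724 = 1110543; 1,110,543 required, 1,110,097 in favor — not approved.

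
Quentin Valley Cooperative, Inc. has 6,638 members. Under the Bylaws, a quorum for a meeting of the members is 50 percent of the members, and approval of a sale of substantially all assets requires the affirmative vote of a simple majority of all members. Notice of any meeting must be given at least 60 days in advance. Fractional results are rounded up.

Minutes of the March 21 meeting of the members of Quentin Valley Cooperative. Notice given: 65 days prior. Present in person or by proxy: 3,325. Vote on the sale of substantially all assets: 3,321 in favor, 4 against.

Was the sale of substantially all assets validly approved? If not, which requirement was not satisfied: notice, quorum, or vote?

Notice: 65 days given; 60 required. Satisfied.
Quorum: 50% of 6,638 = 3,319; 3,325 present. Satisfied.
Vote: requires a majority of all members (6,638); a majority of 6638 is 3320, so 3,320 needed; 3,321 in favor. Satisfied.

Valid — all requirements satisfied.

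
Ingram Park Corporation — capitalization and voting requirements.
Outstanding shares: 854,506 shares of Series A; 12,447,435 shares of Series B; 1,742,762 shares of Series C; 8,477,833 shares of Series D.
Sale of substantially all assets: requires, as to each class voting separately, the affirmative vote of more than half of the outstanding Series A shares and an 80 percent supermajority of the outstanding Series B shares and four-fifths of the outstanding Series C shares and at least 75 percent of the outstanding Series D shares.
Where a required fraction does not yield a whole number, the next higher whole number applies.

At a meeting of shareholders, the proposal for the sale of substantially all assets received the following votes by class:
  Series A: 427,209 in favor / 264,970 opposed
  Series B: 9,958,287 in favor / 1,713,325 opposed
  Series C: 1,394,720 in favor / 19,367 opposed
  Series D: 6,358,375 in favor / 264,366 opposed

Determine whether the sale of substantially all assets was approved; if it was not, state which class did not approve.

Series A: a majority of 854506 is 427254; 427,254 required, 427,209 in favor — not approved.
Series B: 4/5 of 12447435 = 9957948; 9,957,948 required, 9,958,287 in favor — approved.
Series C: 4/5 of 1742762 = 1394209.60, rounded up to 1394210; 1,394,210 required, 1,394,720 in favor — approved.
Series D: 3/4 of 8477833 = 6358374.75, rounded up to 6358375; 6,358,375 required, 6,358,375 in favor — approved.

Not approved — the Series A shares did not give the required vote.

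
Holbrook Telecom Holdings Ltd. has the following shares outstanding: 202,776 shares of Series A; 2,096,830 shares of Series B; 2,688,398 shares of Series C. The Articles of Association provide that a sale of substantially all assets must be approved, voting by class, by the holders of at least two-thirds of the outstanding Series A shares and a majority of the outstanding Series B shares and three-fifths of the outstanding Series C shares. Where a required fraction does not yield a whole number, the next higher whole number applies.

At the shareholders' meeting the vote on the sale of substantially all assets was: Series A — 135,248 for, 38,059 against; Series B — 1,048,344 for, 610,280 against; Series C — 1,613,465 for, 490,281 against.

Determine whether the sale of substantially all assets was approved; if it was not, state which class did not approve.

Series A: 2/3 of 202776 = 135184; 135,184 required, 135,248 in favor — approved.
Series B: a majority of 2096830 is 1048416; 1,048,416 required, 1,048,344 in favor — not approved.
Series C: 3/5 of 2688398 = 1613038.80, rounded up to 1613039; 1,613,039 required, 1,613,465 in favor — approved.

Not approved — the Series B shares did not give the required vote.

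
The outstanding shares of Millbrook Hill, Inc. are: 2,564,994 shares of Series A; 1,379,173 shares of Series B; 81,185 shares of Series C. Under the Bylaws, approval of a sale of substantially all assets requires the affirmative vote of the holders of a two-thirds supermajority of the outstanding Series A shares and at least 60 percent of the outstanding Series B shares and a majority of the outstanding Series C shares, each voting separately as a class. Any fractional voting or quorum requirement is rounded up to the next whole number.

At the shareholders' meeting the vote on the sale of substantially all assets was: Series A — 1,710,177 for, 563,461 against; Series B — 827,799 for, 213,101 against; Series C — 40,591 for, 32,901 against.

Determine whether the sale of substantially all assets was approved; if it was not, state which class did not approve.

Not approved — the Series C shares did not give the required vote.

Series A: 2/3 of 2564994 = 1709996; 1,709,996 required, 1,710,177 in favor — approved.
Series B: 3/5 of 1379173 = 827503.80, rounded up to 827504; 827,504 required, 827,799 in favor — approved.
Series C: a majority of 81185 is 40593; 40,593 required, 40,591 in favor — not approved.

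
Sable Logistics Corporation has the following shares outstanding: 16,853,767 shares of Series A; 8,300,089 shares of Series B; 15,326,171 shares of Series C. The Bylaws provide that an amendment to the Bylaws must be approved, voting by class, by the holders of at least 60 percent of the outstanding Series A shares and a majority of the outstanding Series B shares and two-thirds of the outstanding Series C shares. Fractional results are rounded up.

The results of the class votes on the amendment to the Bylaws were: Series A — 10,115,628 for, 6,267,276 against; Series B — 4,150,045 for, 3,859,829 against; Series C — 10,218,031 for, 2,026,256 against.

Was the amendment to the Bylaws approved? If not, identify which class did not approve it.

Series A: 3/5 of 16853767 = 10112260.20, rounded up to 10112261; 10,112,261 required, 10,115,628 in favor — approved.
Series B: a majority of 8300089 is 4150045; 4,150,045 required, 4,150,045 in favor — approved.
Series C: 2/3 of 15326171 = 10217447.33, rounded up to 10217448; 10,217,448 required, 10,218,031 in favor — approved.

Approved — every class gave the required vote.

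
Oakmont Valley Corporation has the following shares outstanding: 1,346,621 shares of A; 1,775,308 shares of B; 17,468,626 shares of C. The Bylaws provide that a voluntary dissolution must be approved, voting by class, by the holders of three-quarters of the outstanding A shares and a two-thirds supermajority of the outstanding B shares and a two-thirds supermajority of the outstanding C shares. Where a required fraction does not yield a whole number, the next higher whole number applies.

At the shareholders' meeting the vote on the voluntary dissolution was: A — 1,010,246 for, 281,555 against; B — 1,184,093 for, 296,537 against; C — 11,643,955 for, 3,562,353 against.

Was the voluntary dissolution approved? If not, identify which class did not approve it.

A: 3/4 of 1346621 = 1009965.75, rounded up to 1009966; 1,009,966 required, 1,010,246 in favor — approved.
B: 2/3 of 1775308 = 1183538.67, rounded up to 1183539; 1,183,539 required, 1,184,093 in favor — approved.
C: 2/3 of 17468626 = 11645750.67, rounded up to 11645751; 11,645,751 required, 11,643,955 in favor — not approved.

Not approved — the C shares did not give the required vote.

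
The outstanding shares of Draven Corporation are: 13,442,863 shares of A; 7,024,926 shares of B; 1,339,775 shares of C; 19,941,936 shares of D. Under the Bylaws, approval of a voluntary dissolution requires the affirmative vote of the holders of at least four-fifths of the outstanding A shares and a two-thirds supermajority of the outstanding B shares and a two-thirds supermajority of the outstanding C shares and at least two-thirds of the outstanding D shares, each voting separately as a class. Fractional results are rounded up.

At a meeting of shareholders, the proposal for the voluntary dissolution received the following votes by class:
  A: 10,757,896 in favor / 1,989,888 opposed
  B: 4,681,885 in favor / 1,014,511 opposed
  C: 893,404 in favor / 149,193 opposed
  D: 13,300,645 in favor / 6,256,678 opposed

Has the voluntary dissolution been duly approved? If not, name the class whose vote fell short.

Not approved — the B shares did not give the required vote.

A: 4/5 of 13442863 = 10754290.40, rounded up to 10754291; 10,754,291 required, 10,757,896 in favor — approved.
B: 2/3 of 7024926 = 4683284; 4,683,284 required, 4,681,885 in favor — not approved.
C: 2/3 of 1339775 = 893183.33, rounded up to 893184; 893,184 required, 893,404 in favor — approved.
D: 2/3 of 19941936 = 13294624; 13,294,624 required, 13,300,645 in favor — approved.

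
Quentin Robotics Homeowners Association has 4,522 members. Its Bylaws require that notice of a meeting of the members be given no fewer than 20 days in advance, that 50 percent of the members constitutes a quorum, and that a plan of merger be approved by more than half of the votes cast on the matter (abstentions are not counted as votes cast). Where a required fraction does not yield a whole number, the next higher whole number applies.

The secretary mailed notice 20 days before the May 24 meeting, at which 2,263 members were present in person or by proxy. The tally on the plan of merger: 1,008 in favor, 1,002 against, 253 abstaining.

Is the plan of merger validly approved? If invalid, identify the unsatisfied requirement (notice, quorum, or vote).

Valid — all requirements satisfied.

Notice: 20 days given; 20 required. Satisfied.
Quorum: 50% of 4,522 = 2,261; 2,263 present. Satisfied.
Vote: requires a majority of the votes cast (2,263 − 253 abstaining = 2,010); a majority of 2010 is 1006, so 1,006 needed; 1,008 in favor. Satisfied.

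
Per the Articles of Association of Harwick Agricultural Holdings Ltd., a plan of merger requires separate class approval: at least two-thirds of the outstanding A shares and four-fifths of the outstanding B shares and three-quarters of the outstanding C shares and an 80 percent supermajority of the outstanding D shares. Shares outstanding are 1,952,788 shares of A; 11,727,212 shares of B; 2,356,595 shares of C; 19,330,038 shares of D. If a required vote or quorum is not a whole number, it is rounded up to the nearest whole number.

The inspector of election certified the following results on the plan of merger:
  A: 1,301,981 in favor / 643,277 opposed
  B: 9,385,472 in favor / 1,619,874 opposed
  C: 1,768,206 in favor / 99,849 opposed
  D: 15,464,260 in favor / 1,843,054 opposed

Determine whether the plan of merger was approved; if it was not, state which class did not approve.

Approved — every class gave the required vote.

A: 2/3 of 1952788 = 1301858.67, rounded up to 1301859; 1,301,859 required, 1,301,981 in favor — approved.
B: 4/5 of 11727212 = 9381769.60, rounded up to 9381770; 9,381,770 required, 9,385,472 in favor — approved.
C: 3/4 of 2356595 = 1767446.25, rounded up to 1767447; 1,767,447 required, 1,768,206 in favor — approved.
D: 4/5 of 19330038 = 15464030.40, rounded up to 15464031; 15,464,031 required, 15,464,260 in favor — approved.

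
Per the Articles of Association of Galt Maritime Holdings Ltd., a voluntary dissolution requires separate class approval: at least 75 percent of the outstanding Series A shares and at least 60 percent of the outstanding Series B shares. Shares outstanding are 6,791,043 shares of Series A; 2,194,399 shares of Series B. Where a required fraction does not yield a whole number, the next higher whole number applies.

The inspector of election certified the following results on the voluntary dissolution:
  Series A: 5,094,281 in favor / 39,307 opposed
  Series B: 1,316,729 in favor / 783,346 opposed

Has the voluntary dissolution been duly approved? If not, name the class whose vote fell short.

Approved — every class gave the required vote.

Series A: 3/4 of 6791043 = 5093282.25, rounded up to 5093283; 5,093,283 required, 5,094,281 in favor — approved.
Series B: 3/5 of 2194399 = 1316639.40, rounded up to 1316640; 1,316,640 required, 1,316,729 in favor — approved.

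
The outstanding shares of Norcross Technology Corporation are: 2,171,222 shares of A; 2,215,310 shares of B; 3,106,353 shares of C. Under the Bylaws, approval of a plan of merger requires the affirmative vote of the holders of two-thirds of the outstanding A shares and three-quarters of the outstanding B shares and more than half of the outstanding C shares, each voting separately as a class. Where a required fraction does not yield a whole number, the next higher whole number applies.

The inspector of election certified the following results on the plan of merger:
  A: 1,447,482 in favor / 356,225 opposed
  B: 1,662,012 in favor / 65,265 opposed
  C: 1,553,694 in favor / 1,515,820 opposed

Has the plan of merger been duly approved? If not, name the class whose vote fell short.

Approved — every class gave the required vote.

A: 2/3 of 2171222 = 1447481.33, rounded up to 1447482; 1,447,482 required, 1,447,482 in favor — approved.
B: 3/4 of 2215310 = 1661482.50, rounded up to 1661483; 1,661,483 required, 1,662,012 in favor — approved.
C: a majority of 3106353 is 1553177; 1,553,177 required, 1,553,694 in favor — approved.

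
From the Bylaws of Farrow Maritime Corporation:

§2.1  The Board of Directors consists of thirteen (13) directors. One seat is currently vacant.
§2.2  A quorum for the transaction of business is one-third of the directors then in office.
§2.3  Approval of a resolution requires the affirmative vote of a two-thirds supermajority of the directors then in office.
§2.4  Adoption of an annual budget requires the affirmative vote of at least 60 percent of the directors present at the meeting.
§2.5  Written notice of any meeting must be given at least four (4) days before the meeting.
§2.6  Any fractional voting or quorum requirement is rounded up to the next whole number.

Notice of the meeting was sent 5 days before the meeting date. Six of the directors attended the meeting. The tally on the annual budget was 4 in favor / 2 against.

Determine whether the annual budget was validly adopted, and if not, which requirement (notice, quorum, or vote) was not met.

Notice: 5 days given; 4 required (5 ≥ 4). Satisfied.
Quorum: 6 present; quorum is 4. Satisfied.
Vote: the annual budget requires three-fifths of the directors present (6). 3/5 of 6 = 3.60, rounded up to 4, so 4 affirmative votes are needed; 4 voted in favor. Satisfied.

Valid — all requirements satisfied.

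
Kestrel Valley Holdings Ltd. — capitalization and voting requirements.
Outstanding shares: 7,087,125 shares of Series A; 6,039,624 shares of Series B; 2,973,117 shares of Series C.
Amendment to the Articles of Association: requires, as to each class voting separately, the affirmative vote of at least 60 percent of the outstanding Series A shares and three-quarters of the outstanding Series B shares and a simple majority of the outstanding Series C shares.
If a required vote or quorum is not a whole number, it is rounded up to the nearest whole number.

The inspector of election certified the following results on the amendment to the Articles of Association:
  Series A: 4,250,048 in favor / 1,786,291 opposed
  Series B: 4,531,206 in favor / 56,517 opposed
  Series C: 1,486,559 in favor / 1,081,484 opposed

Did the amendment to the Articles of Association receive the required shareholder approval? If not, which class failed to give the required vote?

Series A: 3/5 of 7087125 = 4252275; 4,252,275 required, 4,250,048 in favor — not approved.
Series B: 3/4 of 6039624 = 4529718; 4,529,718 required, 4,531,206 in favor — approved.
Series C: a majority of 2973117 is 1486559; 1,486,559 required, 1,486,559 in favor — approved.

Not approved — the Series A shares did not give the required vote.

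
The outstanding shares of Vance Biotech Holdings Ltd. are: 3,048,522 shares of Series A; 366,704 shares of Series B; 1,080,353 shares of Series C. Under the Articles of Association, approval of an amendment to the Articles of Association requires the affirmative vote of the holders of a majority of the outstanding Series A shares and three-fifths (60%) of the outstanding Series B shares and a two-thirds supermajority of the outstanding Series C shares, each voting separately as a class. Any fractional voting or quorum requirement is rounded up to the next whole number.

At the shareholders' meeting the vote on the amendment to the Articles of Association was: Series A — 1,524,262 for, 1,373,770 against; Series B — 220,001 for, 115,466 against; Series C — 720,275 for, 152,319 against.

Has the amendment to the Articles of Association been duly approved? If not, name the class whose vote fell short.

Series A: a majority of 3048522 is 1524262; 1,524,262 required, 1,524,262 in favor — approved.
Series B: 3/5 of 366704 = 220022.40, rounded up to 220023; 220,023 required, 220,001 in favor — not approved.
Series C: 2/3 of 1080353 = 720235.33, rounded up to 720236; 720,236 required, 720,275 in favor — approved.

Not approved — the Series B shares did not give the required vote.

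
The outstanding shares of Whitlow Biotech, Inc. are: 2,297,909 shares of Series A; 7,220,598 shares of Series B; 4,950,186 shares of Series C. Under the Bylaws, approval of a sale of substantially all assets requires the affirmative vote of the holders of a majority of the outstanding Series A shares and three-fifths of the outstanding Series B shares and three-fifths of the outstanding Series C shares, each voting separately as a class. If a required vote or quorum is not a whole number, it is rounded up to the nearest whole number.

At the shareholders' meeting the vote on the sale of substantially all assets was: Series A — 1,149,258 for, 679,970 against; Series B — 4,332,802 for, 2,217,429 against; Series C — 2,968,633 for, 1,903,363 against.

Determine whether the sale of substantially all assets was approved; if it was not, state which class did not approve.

Series A: a majority of 2297909 is 1148955; 1,148,955 required, 1,149,258 in favor — approved.
Series B: 3/5 of 7220598 = 4332358.80, rounded up to 4332359; 4,332,359 required, 4,332,802 in favor — approved.
Series C: 3/5 of 4950186 = 2970111.60, rounded up to 2970112; 2,970,112 required, 2,968,633 in favor — not approved.

Not approved — the Series C shares did not give the required vote.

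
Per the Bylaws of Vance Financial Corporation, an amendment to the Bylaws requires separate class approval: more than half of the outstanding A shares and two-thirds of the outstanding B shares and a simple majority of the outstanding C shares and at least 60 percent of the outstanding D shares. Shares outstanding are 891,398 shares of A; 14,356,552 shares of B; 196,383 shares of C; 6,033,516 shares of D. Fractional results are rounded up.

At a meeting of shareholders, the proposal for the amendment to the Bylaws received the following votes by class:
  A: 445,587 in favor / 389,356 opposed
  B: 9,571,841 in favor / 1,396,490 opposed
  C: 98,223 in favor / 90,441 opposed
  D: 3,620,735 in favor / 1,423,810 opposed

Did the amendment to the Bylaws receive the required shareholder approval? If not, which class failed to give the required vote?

A: a majority of 891398 is 445700; 445,700 required, 445,587 in favor — not approved.
B: 2/3 of 14356552 = 9571034.67, rounded up to 9571035; 9,571,035 required, 9,571,841 in favor — approved.
C: a majority of 196383 is 98192; 98,192 required, 98,223 in favor — approved.
D: 3/5 of 6033516 = 3620109.60, rounded up to 3620110; 3,620,110 required, 3,620,735 in favor — approved.

Not approved — the A shares did not give the required vote.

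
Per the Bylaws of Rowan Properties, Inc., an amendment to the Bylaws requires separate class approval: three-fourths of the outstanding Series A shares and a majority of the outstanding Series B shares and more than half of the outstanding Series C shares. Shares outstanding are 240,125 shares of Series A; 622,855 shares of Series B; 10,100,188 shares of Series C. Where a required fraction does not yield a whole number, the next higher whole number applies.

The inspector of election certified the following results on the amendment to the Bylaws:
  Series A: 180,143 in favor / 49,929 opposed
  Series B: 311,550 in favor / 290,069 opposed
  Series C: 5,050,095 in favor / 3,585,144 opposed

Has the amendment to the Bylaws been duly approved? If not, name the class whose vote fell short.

Series A: 3/4 of 240125 = 180093.75, rounded up to 180094; 180,094 required, 180,143 in favor — approved.
Series B: a majority of 622855 is 311428; 311,428 required, 311,550 in favor — approved.
Series C: a majority of 10100188 is 5050095; 5,050,095 required, 5,050,095 in favor — approved.

Approved — every class gave the required vote.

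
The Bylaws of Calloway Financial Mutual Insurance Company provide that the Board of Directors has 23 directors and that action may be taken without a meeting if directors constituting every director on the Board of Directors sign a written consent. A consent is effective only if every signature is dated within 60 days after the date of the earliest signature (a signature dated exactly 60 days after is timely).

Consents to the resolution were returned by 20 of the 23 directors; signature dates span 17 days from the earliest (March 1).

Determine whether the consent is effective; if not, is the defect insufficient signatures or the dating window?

Not effective — insufficient signatures.

Signatures required: every one of 23 — unanimous means all 23, so 23 needed; 20 signed. Insufficient.
Dating window: the latest signature is 17 days after the earliest; the limit is 60 days. Within the window.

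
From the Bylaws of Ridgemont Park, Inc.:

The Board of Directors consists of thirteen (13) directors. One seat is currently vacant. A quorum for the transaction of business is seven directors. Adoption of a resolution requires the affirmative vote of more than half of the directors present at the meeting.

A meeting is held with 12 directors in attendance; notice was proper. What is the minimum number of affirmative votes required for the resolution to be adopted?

7

The resolution requires a majority of the directors present (12).
A majority of 12 is 7.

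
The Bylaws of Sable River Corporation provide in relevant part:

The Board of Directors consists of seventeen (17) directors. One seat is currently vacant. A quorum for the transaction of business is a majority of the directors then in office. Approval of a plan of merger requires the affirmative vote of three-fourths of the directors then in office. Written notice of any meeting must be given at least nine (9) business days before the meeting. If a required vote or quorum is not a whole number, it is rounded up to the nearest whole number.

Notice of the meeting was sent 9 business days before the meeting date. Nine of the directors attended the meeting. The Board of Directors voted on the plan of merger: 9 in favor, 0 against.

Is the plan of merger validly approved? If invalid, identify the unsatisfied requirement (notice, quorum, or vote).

Invalid — vote requirement not satisfied.

Notice: 9 business days given; 9 required (9 ≥ 9). Satisfied.
Quorum: 9 present; quorum is 9. Satisfied.
Vote: the plan of merger requires three-fourths of the directors then in office (16). 3/4 of 16 = 12, so 12 affirmative votes are needed; 9 voted in favor. Not satisfied.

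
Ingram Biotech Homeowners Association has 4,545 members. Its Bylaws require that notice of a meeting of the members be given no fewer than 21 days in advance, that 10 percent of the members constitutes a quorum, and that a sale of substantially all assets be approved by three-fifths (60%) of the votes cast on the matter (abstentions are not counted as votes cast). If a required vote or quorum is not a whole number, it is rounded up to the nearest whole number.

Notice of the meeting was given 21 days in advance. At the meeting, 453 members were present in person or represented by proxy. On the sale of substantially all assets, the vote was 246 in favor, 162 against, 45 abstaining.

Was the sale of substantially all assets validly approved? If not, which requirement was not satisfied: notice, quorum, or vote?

Notice: 21 days given; 21 required. Satisfied.
Quorum: 10% of 4,545 = 454.50, rounded up to 455; 453 present. Not satisfied.
Vote: requires three-fifths of the votes cast (453 − 45 abstaining = 408); 3/5 of 408 = 244.80, rounded up to 245, so 245 needed; 246 in favor. Satisfied.

Invalid — quorum requirement not satisfied.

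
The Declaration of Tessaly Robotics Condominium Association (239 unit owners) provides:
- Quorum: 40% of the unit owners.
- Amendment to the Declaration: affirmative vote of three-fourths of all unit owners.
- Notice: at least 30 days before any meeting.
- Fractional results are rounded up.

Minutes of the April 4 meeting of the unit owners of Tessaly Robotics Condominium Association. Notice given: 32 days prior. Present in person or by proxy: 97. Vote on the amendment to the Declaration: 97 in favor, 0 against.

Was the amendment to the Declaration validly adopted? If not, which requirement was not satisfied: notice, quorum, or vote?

Invalid — vote requirement not satisfied.

Notice: 32 days given; 30 required. Satisfied.
Quorum: 40% of 239 = 95.60, rounded up to 96; 97 present. Satisfied.
Vote: requires three-fourths of all unit owners (239); 3/4 of 239 = 179.25, rounded up to 180, so 180 needed; 97 in favor. Not satisfied.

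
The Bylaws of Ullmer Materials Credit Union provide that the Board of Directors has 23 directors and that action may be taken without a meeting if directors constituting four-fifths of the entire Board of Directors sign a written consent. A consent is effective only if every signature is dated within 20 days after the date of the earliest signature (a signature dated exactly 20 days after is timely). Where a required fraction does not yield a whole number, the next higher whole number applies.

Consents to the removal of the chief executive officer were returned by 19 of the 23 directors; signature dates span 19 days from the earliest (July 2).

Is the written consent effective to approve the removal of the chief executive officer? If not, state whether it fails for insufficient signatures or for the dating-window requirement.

Effective — both the signature and dating-window requirements are satisfied.

Signatures required: four-fifths of 23 — 4/5 of 23 = 18.40, rounded up to 19, so 19 needed; 19 signed. Sufficient.
Dating window: the latest signature is 19 days after the earliest; the limit is 20 days. Within the window.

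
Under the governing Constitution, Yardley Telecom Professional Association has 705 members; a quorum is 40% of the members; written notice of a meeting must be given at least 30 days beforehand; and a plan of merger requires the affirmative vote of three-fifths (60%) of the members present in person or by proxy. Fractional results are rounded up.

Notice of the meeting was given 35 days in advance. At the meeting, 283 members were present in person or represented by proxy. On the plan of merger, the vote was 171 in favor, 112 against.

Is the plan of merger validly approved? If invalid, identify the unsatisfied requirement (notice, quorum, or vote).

Notice: 35 days given; 30 required. Satisfied.
Quorum: 40% of 705 = 282; 283 present. Satisfied.
Vote: requires three-fifths of those present (283); 3/5 of 283 = 169.80, rounded up to 170, so 170 needed; 171 in favor. Satisfied.

Valid — all requirements satisfied.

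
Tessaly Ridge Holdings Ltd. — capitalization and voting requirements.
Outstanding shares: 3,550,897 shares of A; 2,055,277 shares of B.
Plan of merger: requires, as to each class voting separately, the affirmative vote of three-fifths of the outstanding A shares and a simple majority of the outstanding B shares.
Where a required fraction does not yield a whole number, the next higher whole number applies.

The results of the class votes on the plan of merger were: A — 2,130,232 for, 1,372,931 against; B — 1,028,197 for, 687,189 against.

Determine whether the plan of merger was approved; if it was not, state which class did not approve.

A: 3/5 of 3550897 = 2130538.20, rounded up to 2130539; 2,130,539 required, 2,130,232 in favor — not approved.
B: a majority of 2055277 is 1027639; 1,027,639 required, 1,028,197 in favor — approved.

Not approved — the A shares did not give the required vote.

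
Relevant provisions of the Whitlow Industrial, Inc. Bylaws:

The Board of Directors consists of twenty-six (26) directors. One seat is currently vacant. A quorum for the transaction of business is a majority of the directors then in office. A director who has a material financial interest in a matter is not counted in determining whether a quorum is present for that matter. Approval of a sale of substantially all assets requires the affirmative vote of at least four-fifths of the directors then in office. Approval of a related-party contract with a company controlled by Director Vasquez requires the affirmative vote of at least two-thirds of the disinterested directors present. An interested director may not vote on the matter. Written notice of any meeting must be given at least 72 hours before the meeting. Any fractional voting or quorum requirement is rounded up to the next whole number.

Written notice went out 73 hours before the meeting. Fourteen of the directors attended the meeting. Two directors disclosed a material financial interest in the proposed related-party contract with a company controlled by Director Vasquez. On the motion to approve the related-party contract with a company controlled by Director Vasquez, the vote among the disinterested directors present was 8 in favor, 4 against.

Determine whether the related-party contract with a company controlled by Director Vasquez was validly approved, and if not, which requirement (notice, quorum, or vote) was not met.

Notice: 73 hours given; 72 required (73 ≥ 72). Satisfied.
Quorum: 14 present, but the 2 interested directors do not count, leaving 12. Quorum is 13. Not satisfied.
Vote: the related-party contract with a company controlled by Director Vasquez requires two-thirds of the disinterested directors present (14 − 2 = 12). 2/3 of 12 = 8, so 8 affirmative votes are needed; 8 voted in favor. Satisfied. (Moot — without a quorum no business can be validly transacted.)

Invalid — quorum requirement not satisfied.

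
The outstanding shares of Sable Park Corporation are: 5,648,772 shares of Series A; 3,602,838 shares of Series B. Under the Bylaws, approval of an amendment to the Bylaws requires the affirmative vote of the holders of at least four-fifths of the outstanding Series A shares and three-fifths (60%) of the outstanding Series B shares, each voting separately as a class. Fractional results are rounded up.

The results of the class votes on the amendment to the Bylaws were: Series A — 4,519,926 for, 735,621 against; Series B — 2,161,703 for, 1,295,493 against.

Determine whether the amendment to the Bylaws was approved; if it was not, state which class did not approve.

Approved — every class gave the required vote.

Series A: 4/5 of 5648772 = 4519017.60, rounded up to 4519018; 4,519,018 required, 4,519,926 in favor — approved.
Series B: 3/5 of 3602838 = 2161702.80, rounded up to 2161703; 2,161,703 required, 2,161,703 in favor — approved.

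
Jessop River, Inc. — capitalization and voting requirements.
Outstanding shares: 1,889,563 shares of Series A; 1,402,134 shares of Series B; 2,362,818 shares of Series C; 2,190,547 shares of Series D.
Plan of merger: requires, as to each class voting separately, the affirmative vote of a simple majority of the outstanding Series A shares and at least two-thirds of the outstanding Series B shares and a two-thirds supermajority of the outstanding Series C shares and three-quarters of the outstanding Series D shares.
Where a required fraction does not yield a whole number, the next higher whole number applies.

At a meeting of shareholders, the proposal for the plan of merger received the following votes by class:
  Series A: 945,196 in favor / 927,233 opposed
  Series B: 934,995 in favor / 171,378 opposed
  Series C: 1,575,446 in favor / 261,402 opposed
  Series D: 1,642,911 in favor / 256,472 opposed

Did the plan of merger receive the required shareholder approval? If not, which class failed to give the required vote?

Approved — every class gave the required vote.

Series A: a majority of 1889563 is 944782; 944,782 required, 945,196 in favor — approved.
Series B: 2/3 of 1402134 = 934756; 934,756 required, 934,995 in favor — approved.
Series C: 2/3 of 2362818 = 1575212; 1,575,212 required, 1,575,446 in favor — approved.
Series D: 3/4 of 2190547 = 1642910.25, rounded up to 1642911; 1,642,911 required, 1,642,911 in favor — approved.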